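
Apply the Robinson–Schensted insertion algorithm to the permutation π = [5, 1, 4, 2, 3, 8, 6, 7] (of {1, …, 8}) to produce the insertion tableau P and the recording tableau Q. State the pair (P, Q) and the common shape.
P = [1, 2, 3, 6, 7] / [4, 8] / [5];  Q = [1, 3, 5, 6, 8] / [2, 7] / [4];  common shape = (5, 2, 1)

Row-insert the values π_1, π_2, … into P one at a time, bumping the leftmost entry strictly greater than the inserted value down to the next row. The recording tableau Q records, in position (i, j), the step at which that cell was added to P.
  Insert 5 (step 1): P = [5];  Q = [1]
  Insert 1 (step 2): P = [1] / [5];  Q = [1] / [2]
  Insert 4 (step 3): P = [1, 4] / [5];  Q = [1, 3] / [2]
  Insert 2 (step 4): P = [1, 2] / [4] / [5];  Q = [1, 3] / [2] / [4]
  Insert 3 (step 5): P = [1, 2, 3] / [4] / [5];  Q = [1, 3, 5] / [2] / [4]
  Insert 8 (step 6): P = [1, 2, 3, 8] / [4] / [5];  Q = [1, 3, 5, 6] / [2] / [4]
  Insert 6 (step 7): P = [1, 2, 3, 6] / [4, 8] / [5];  Q = [1, 3, 5, 6] / [2, 7] / [4]
  Insert 7 (step 8): P = [1, 2, 3, 6, 7] / [4, 8] / [5];  Q = [1, 3, 5, 6, 8] / [2, 7] / [4]
Final shape: (5, 2, 1).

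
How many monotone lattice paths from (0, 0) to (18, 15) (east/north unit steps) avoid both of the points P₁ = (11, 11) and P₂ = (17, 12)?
Number of paths = 616534116

Inclusion–exclusion. Total paths: C(33, 18) = 1037158320. Through P₁: C(22, 11)·C(11, 7) = 232792560. Through P₂: C(29, 17)·C(4, 1) = 207583740. Since P₁ is strictly southwest of P₂, a monotone path through both must visit P₁ then P₂; paths through both = C(22, 11)·C(7, 6)·C(4, 1) = 19752096. Avoid both = 1037158320 − 232792560 − 207583740 + 19752096 = 616534116.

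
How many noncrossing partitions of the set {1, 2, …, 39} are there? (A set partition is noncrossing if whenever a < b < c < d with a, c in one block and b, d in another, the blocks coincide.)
C_39 = 680425371729975800390

These noncrossing partitions are counted by the Catalan number C_n = (1/(n + 1)) · C(2n, n). For n = 39: C_39 = (1/40) · C(78, 39) = 27217014869199032015600/40 = 680425371729975800390.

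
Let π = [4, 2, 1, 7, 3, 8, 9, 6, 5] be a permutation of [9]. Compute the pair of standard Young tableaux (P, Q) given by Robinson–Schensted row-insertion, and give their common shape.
P = [1, 3, 5, 9] / [2, 6, 8] / [4, 7];  Q = [1, 4, 6, 7] / [2, 5, 8] / [3, 9];  common shape = (4, 3, 2)

Row-insert the values π_1, π_2, … into P one at a time, bumping the leftmost entry strictly greater than the inserted value down to the next row. The recording tableau Q records, in position (i, j), the step at which that cell was added to P.
  Insert 4 (step 1): P = [4];  Q = [1]
  Insert 2 (step 2): P = [2] / [4];  Q = [1] / [2]
  Insert 1 (step 3): P = [1] / [2] / [4];  Q = [1] / [2] / [3]
  Insert 7 (step 4): P = [1, 7] / [2] / [4];  Q = [1, 4] / [2] / [3]
  Insert 3 (step 5): P = [1, 3] / [2, 7] / [4];  Q = [1, 4] / [2, 5] / [3]
  Insert 8 (step 6): P = [1, 3, 8] / [2, 7] / [4];  Q = [1, 4, 6] / [2, 5] / [3]
  Insert 9 (step 7): P = [1, 3, 8, 9] / [2, 7] / [4];  Q = [1, 4, 6, 7] / [2, 5] / [3]
  Insert 6 (step 8): P = [1, 3, 6, 9] / [2, 7, 8] / [4];  Q = [1, 4, 6, 7] / [2, 5, 8] / [3]
  Insert 5 (step 9): P = [1, 3, 5, 9] / [2, 6, 8] / [4, 7];  Q = [1, 4, 6, 7] / [2, 5, 8] / [3, 9]
Final shape: (4, 3, 2).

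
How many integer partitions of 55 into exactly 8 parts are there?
p(55, 8 parts) = 22122

Partitions of n into exactly k parts are in bijection with partitions of n − k into at most k parts (subtract 1 from each part). So p(55, exactly 8) = p(47, parts ≤ 8). Computing via the recurrence p(m, j) = p(m, j−1) + p(m−j, j) gives 22122.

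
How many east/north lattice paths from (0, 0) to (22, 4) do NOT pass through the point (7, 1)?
Number of paths = 8422

Total paths from (0, 0) to (22, 4): C(26, 22) = 14950. Paths through (7, 1): (paths (0, 0) → (7, 1)) × (paths (7, 1) → (22, 4)) = C(8, 7) · C(18, 15) = 8 · 816 = 6528. Avoidance count = 14950 − 6528 = 8422.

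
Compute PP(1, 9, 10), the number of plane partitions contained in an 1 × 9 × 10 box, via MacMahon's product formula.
PP(1, 9, 10) = 92378

Evaluate the triple product over i = 1..1, j = 1..9, k = 1..10. The factors are (2/1) · (3/2) · (4/3) · (5/4) · (6/5) · (7/6) · (8/7) · (9/8) · … (90 factors total). The numerators and denominators telescope so the product is an integer; carrying out the multiplication exactly gives PP(1, 9, 10) = 92378.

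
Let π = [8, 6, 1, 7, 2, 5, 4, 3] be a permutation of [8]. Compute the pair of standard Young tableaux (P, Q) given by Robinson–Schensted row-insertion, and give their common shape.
P = [1, 2, 3] / [4, 7] / [5] / [6] / [8];  Q = [1, 4, 6] / [2, 5] / [3] / [7] / [8];  common shape = (3, 2, 1, 1, 1)

Row-insert the values π_1, π_2, … into P one at a time, bumping the leftmost entry strictly greater than the inserted value down to the next row. The recording tableau Q records, in position (i, j), the step at which that cell was added to P.
  Insert 8 (step 1): P = [8];  Q = [1]
  Insert 6 (step 2): P = [6] / [8];  Q = [1] / [2]
  Insert 1 (step 3): P = [1] / [6] / [8];  Q = [1] / [2] / [3]
  Insert 7 (step 4): P = [1, 7] / [6] / [8];  Q = [1, 4] / [2] / [3]
  Insert 2 (step 5): P = [1, 2] / [6, 7] / [8];  Q = [1, 4] / [2, 5] / [3]
  Insert 5 (step 6): P = [1, 2, 5] / [6, 7] / [8];  Q = [1, 4, 6] / [2, 5] / [3]
  Insert 4 (step 7): P = [1, 2, 4] / [5, 7] / [6] / [8];  Q = [1, 4, 6] / [2, 5] / [3] / [7]
  Insert 3 (step 8): P = [1, 2, 3] / [4, 7] / [5] / [6] / [8];  Q = [1, 4, 6] / [2, 5] / [3] / [7] / [8]
Final shape: (3, 2, 1, 1, 1).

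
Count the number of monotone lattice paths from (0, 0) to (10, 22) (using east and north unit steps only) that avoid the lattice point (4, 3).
Number of paths = 58313740

Total paths from (0, 0) to (10, 22): C(32, 10) = 64512240. Paths through (4, 3): (paths (0, 0) → (4, 3)) × (paths (4, 3) → (10, 22)) = C(7, 4) · C(25, 6) = 35 · 177100 = 6198500. Avoidance count = 64512240 − 6198500 = 58313740.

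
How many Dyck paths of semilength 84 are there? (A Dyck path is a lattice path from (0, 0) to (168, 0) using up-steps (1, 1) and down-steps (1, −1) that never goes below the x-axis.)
C_84 = 270557451039395118028642463289168566420671280440

These Dyck paths are counted by the Catalan number C_n = (1/(n + 1)) · C(2n, n). For n = 84: C_84 = (1/85) · C(168, 84) = 22997383338348585032434609379579328145757058837400/85 = 270557451039395118028642463289168566420671280440.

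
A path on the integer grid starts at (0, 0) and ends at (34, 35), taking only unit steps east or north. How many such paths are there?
Number of paths = 56093138908331422716

A monotone lattice path from (0, 0) to (34, 35) consists of 34 east steps and 35 north steps in some order, so it is determined by which 34 of the 69 steps are east. The count is C(69, 34) = 56093138908331422716.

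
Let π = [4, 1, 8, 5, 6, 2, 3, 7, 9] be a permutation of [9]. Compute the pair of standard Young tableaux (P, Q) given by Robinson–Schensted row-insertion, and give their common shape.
P = [1, 2, 3, 7, 9] / [4, 5, 6] / [8];  Q = [1, 3, 5, 8, 9] / [2, 4, 7] / [6];  common shape = (5, 3, 1)

Row-insert the values π_1, π_2, … into P one at a time, bumping the leftmost entry strictly greater than the inserted value down to the next row. The recording tableau Q records, in position (i, j), the step at which that cell was added to P.
  Insert 4 (step 1): P = [4];  Q = [1]
  Insert 1 (step 2): P = [1] / [4];  Q = [1] / [2]
  Insert 8 (step 3): P = [1, 8] / [4];  Q = [1, 3] / [2]
  Insert 5 (step 4): P = [1, 5] / [4, 8];  Q = [1, 3] / [2, 4]
  Insert 6 (step 5): P = [1, 5, 6] / [4, 8];  Q = [1, 3, 5] / [2, 4]
  Insert 2 (step 6): P = [1, 2, 6] / [4, 5] / [8];  Q = [1, 3, 5] / [2, 4] / [6]
  Insert 3 (step 7): P = [1, 2, 3] / [4, 5, 6] / [8];  Q = [1, 3, 5] / [2, 4, 7] / [6]
  Insert 7 (step 8): P = [1, 2, 3, 7] / [4, 5, 6] / [8];  Q = [1, 3, 5, 8] / [2, 4, 7] / [6]
  Insert 9 (step 9): P = [1, 2, 3, 7, 9] / [4, 5, 6] / [8];  Q = [1, 3, 5, 8, 9] / [2, 4, 7] / [6]
Final shape: (5, 3, 1).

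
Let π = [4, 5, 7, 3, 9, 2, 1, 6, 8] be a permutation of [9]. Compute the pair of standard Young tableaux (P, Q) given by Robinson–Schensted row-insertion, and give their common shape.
P = [1, 5, 6, 8] / [2, 7, 9] / [3] / [4];  Q = [1, 2, 3, 5] / [4, 8, 9] / [6] / [7];  common shape = (4, 3, 1, 1)

Row-insert the values π_1, π_2, … into P one at a time, bumping the leftmost entry strictly greater than the inserted value down to the next row. The recording tableau Q records, in position (i, j), the step at which that cell was added to P.
  Insert 4 (step 1): P = [4];  Q = [1]
  Insert 5 (step 2): P = [4, 5];  Q = [1, 2]
  Insert 7 (step 3): P = [4, 5, 7];  Q = [1, 2, 3]
  Insert 3 (step 4): P = [3, 5, 7] / [4];  Q = [1, 2, 3] / [4]
  Insert 9 (step 5): P = [3, 5, 7, 9] / [4];  Q = [1, 2, 3, 5] / [4]
  Insert 2 (step 6): P = [2, 5, 7, 9] / [3] / [4];  Q = [1, 2, 3, 5] / [4] / [6]
  Insert 1 (step 7): P = [1, 5, 7, 9] / [2] / [3] / [4];  Q = [1, 2, 3, 5] / [4] / [6] / [7]
  Insert 6 (step 8): P = [1, 5, 6, 9] / [2, 7] / [3] / [4];  Q = [1, 2, 3, 5] / [4, 8] / [6] / [7]
  Insert 8 (step 9): P = [1, 5, 6, 8] / [2, 7, 9] / [3] / [4];  Q = [1, 2, 3, 5] / [4, 8, 9] / [6] / [7]
Final shape: (4, 3, 1, 1).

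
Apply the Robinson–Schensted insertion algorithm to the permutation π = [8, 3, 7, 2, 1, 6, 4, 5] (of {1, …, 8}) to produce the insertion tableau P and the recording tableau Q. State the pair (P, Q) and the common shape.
P = [1, 4, 5] / [2, 6] / [3, 7] / [8];  Q = [1, 3, 8] / [2, 6] / [4, 7] / [5];  common shape = (3, 2, 2, 1)

Row-insert the values π_1, π_2, … into P one at a time, bumping the leftmost entry strictly greater than the inserted value down to the next row. The recording tableau Q records, in position (i, j), the step at which that cell was added to P.
  Insert 8 (step 1): P = [8];  Q = [1]
  Insert 3 (step 2): P = [3] / [8];  Q = [1] / [2]
  Insert 7 (step 3): P = [3, 7] / [8];  Q = [1, 3] / [2]
  Insert 2 (step 4): P = [2, 7] / [3] / [8];  Q = [1, 3] / [2] / [4]
  Insert 1 (step 5): P = [1, 7] / [2] / [3] / [8];  Q = [1, 3] / [2] / [4] / [5]
  Insert 6 (step 6): P = [1, 6] / [2, 7] / [3] / [8];  Q = [1, 3] / [2, 6] / [4] / [5]
  Insert 4 (step 7): P = [1, 4] / [2, 6] / [3, 7] / [8];  Q = [1, 3] / [2, 6] / [4, 7] / [5]
  Insert 5 (step 8): P = [1, 4, 5] / [2, 6] / [3, 7] / [8];  Q = [1, 3, 8] / [2, 6] / [4, 7] / [5]
Final shape: (3, 2, 2, 1).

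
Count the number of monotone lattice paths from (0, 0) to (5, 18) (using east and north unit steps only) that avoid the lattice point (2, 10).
Number of paths = 22759

Total paths from (0, 0) to (5, 18): C(23, 5) = 33649. Paths through (2, 10): (paths (0, 0) → (2, 10)) × (paths (2, 10) → (5, 18)) = C(12, 2) · C(11, 3) = 66 · 165 = 10890. Avoidance count = 33649 − 10890 = 22759.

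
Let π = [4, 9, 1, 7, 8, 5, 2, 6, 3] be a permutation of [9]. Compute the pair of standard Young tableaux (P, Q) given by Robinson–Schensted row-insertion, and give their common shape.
P = [1, 2, 3] / [4, 5, 6] / [7, 8] / [9];  Q = [1, 2, 5] / [3, 4, 8] / [6, 9] / [7];  common shape = (3, 3, 2, 1)

Row-insert the values π_1, π_2, … into P one at a time, bumping the leftmost entry strictly greater than the inserted value down to the next row. The recording tableau Q records, in position (i, j), the step at which that cell was added to P.
  Insert 4 (step 1): P = [4];  Q = [1]
  Insert 9 (step 2): P = [4, 9];  Q = [1, 2]
  Insert 1 (step 3): P = [1, 9] / [4];  Q = [1, 2] / [3]
  Insert 7 (step 4): P = [1, 7] / [4, 9];  Q = [1, 2] / [3, 4]
  Insert 8 (step 5): P = [1, 7, 8] / [4, 9];  Q = [1, 2, 5] / [3, 4]
  Insert 5 (step 6): P = [1, 5, 8] / [4, 7] / [9];  Q = [1, 2, 5] / [3, 4] / [6]
  Insert 2 (step 7): P = [1, 2, 8] / [4, 5] / [7] / [9];  Q = [1, 2, 5] / [3, 4] / [6] / [7]
  Insert 6 (step 8): P = [1, 2, 6] / [4, 5, 8] / [7] / [9];  Q = [1, 2, 5] / [3, 4, 8] / [6] / [7]
  Insert 3 (step 9): P = [1, 2, 3] / [4, 5, 6] / [7, 8] / [9];  Q = [1, 2, 5] / [3, 4, 8] / [6, 9] / [7]
Final shape: (3, 3, 2, 1).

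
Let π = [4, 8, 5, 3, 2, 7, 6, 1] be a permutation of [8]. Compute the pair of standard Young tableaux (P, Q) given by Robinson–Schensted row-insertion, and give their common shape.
P = [1, 5, 6] / [2, 7] / [3] / [4] / [8];  Q = [1, 2, 6] / [3, 7] / [4] / [5] / [8];  common shape = (3, 2, 1, 1, 1)

Row-insert the values π_1, π_2, … into P one at a time, bumping the leftmost entry strictly greater than the inserted value down to the next row. The recording tableau Q records, in position (i, j), the step at which that cell was added to P.
  Insert 4 (step 1): P = [4];  Q = [1]
  Insert 8 (step 2): P = [4, 8];  Q = [1, 2]
  Insert 5 (step 3): P = [4, 5] / [8];  Q = [1, 2] / [3]
  Insert 3 (step 4): P = [3, 5] / [4] / [8];  Q = [1, 2] / [3] / [4]
  Insert 2 (step 5): P = [2, 5] / [3] / [4] / [8];  Q = [1, 2] / [3] / [4] / [5]
  Insert 7 (step 6): P = [2, 5, 7] / [3] / [4] / [8];  Q = [1, 2, 6] / [3] / [4] / [5]
  Insert 6 (step 7): P = [2, 5, 6] / [3, 7] / [4] / [8];  Q = [1, 2, 6] / [3, 7] / [4] / [5]
  Insert 1 (step 8): P = [1, 5, 6] / [2, 7] / [3] / [4] / [8];  Q = [1, 2, 6] / [3, 7] / [4] / [5] / [8]
Final shape: (3, 2, 1, 1, 1).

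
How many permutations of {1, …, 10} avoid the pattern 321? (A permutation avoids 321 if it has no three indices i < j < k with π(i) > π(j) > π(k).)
C_10 = 16796

These 321-avoiding permutations are counted by the Catalan number C_n = (1/(n + 1)) · C(2n, n). For n = 10: C_10 = (1/11) · C(20, 10) = 184756/11 = 16796.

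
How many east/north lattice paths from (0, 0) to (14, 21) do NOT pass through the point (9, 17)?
Number of paths = 1926266100

Total paths from (0, 0) to (14, 21): C(35, 14) = 2319959400. Paths through (9, 17): (paths (0, 0) → (9, 17)) × (paths (9, 17) → (14, 21)) = C(26, 9) · C(9, 5) = 3124550 · 126 = 393693300. Avoidance count = 2319959400 − 393693300 = 1926266100.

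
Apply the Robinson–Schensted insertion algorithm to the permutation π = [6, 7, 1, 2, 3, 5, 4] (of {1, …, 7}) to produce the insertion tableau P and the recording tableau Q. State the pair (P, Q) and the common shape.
P = [1, 2, 3, 4] / [5, 7] / [6];  Q = [1, 2, 5, 6] / [3, 4] / [7];  common shape = (4, 2, 1)

Row-insert the values π_1, π_2, … into P one at a time, bumping the leftmost entry strictly greater than the inserted value down to the next row. The recording tableau Q records, in position (i, j), the step at which that cell was added to P.
  Insert 6 (step 1): P = [6];  Q = [1]
  Insert 7 (step 2): P = [6, 7];  Q = [1, 2]
  Insert 1 (step 3): P = [1, 7] / [6];  Q = [1, 2] / [3]
  Insert 2 (step 4): P = [1, 2] / [6, 7];  Q = [1, 2] / [3, 4]
  Insert 3 (step 5): P = [1, 2, 3] / [6, 7];  Q = [1, 2, 5] / [3, 4]
  Insert 5 (step 6): P = [1, 2, 3, 5] / [6, 7];  Q = [1, 2, 5, 6] / [3, 4]
  Insert 4 (step 7): P = [1, 2, 3, 4] / [5, 7] / [6];  Q = [1, 2, 5, 6] / [3, 4] / [7]
Final shape: (4, 2, 1).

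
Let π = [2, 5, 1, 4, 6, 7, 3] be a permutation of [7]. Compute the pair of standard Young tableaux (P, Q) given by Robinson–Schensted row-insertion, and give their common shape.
P = [1, 3, 6, 7] / [2, 4] / [5];  Q = [1, 2, 5, 6] / [3, 4] / [7];  common shape = (4, 2, 1)

Row-insert the values π_1, π_2, … into P one at a time, bumping the leftmost entry strictly greater than the inserted value down to the next row. The recording tableau Q records, in position (i, j), the step at which that cell was added to P.
  Insert 2 (step 1): P = [2];  Q = [1]
  Insert 5 (step 2): P = [2, 5];  Q = [1, 2]
  Insert 1 (step 3): P = [1, 5] / [2];  Q = [1, 2] / [3]
  Insert 4 (step 4): P = [1, 4] / [2, 5];  Q = [1, 2] / [3, 4]
  Insert 6 (step 5): P = [1, 4, 6] / [2, 5];  Q = [1, 2, 5] / [3, 4]
  Insert 7 (step 6): P = [1, 4, 6, 7] / [2, 5];  Q = [1, 2, 5, 6] / [3, 4]
  Insert 3 (step 7): P = [1, 3, 6, 7] / [2, 4] / [5];  Q = [1, 2, 5, 6] / [3, 4] / [7]
Final shape: (4, 2, 1).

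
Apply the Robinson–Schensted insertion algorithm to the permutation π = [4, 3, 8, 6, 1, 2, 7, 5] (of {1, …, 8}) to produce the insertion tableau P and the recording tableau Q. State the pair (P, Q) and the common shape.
P = [1, 2, 5] / [3, 6, 7] / [4, 8];  Q = [1, 3, 7] / [2, 4, 8] / [5, 6];  common shape = (3, 3, 2)

Row-insert the values π_1, π_2, … into P one at a time, bumping the leftmost entry strictly greater than the inserted value down to the next row. The recording tableau Q records, in position (i, j), the step at which that cell was added to P.
  Insert 4 (step 1): P = [4];  Q = [1]
  Insert 3 (step 2): P = [3] / [4];  Q = [1] / [2]
  Insert 8 (step 3): P = [3, 8] / [4];  Q = [1, 3] / [2]
  Insert 6 (step 4): P = [3, 6] / [4, 8];  Q = [1, 3] / [2, 4]
  Insert 1 (step 5): P = [1, 6] / [3, 8] / [4];  Q = [1, 3] / [2, 4] / [5]
  Insert 2 (step 6): P = [1, 2] / [3, 6] / [4, 8];  Q = [1, 3] / [2, 4] / [5, 6]
  Insert 7 (step 7): P = [1, 2, 7] / [3, 6] / [4, 8];  Q = [1, 3, 7] / [2, 4] / [5, 6]
  Insert 5 (step 8): P = [1, 2, 5] / [3, 6, 7] / [4, 8];  Q = [1, 3, 7] / [2, 4, 8] / [5, 6]
Final shape: (3, 3, 2).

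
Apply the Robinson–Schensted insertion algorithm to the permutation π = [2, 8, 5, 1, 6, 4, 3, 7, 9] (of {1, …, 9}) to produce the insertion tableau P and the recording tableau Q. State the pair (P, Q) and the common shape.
P = [1, 3, 6, 7, 9] / [2, 4] / [5] / [8];  Q = [1, 2, 5, 8, 9] / [3, 6] / [4] / [7];  common shape = (5, 2, 1, 1)

Row-insert the values π_1, π_2, … into P one at a time, bumping the leftmost entry strictly greater than the inserted value down to the next row. The recording tableau Q records, in position (i, j), the step at which that cell was added to P.
  Insert 2 (step 1): P = [2];  Q = [1]
  Insert 8 (step 2): P = [2, 8];  Q = [1, 2]
  Insert 5 (step 3): P = [2, 5] / [8];  Q = [1, 2] / [3]
  Insert 1 (step 4): P = [1, 5] / [2] / [8];  Q = [1, 2] / [3] / [4]
  Insert 6 (step 5): P = [1, 5, 6] / [2] / [8];  Q = [1, 2, 5] / [3] / [4]
  Insert 4 (step 6): P = [1, 4, 6] / [2, 5] / [8];  Q = [1, 2, 5] / [3, 6] / [4]
  Insert 3 (step 7): P = [1, 3, 6] / [2, 4] / [5] / [8];  Q = [1, 2, 5] / [3, 6] / [4] / [7]
  Insert 7 (step 8): P = [1, 3, 6, 7] / [2, 4] / [5] / [8];  Q = [1, 2, 5, 8] / [3, 6] / [4] / [7]
  Insert 9 (step 9): P = [1, 3, 6, 7, 9] / [2, 4] / [5] / [8];  Q = [1, 2, 5, 8, 9] / [3, 6] / [4] / [7]
Final shape: (5, 2, 1, 1).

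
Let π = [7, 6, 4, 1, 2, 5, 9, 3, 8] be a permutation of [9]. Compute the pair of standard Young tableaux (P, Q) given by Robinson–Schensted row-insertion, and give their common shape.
P = [1, 2, 3, 8] / [4, 5, 9] / [6] / [7];  Q = [1, 5, 6, 7] / [2, 8, 9] / [3] / [4];  common shape = (4, 3, 1, 1)

Row-insert the values π_1, π_2, … into P one at a time, bumping the leftmost entry strictly greater than the inserted value down to the next row. The recording tableau Q records, in position (i, j), the step at which that cell was added to P.
  Insert 7 (step 1): P = [7];  Q = [1]
  Insert 6 (step 2): P = [6] / [7];  Q = [1] / [2]
  Insert 4 (step 3): P = [4] / [6] / [7];  Q = [1] / [2] / [3]
  Insert 1 (step 4): P = [1] / [4] / [6] / [7];  Q = [1] / [2] / [3] / [4]
  Insert 2 (step 5): P = [1, 2] / [4] / [6] / [7];  Q = [1, 5] / [2] / [3] / [4]
  Insert 5 (step 6): P = [1, 2, 5] / [4] / [6] / [7];  Q = [1, 5, 6] / [2] / [3] / [4]
  Insert 9 (step 7): P = [1, 2, 5, 9] / [4] / [6] / [7];  Q = [1, 5, 6, 7] / [2] / [3] / [4]
  Insert 3 (step 8): P = [1, 2, 3, 9] / [4, 5] / [6] / [7];  Q = [1, 5, 6, 7] / [2, 8] / [3] / [4]
  Insert 8 (step 9): P = [1, 2, 3, 8] / [4, 5, 9] / [6] / [7];  Q = [1, 5, 6, 7] / [2, 8, 9] / [3] / [4]
Final shape: (4, 3, 1, 1).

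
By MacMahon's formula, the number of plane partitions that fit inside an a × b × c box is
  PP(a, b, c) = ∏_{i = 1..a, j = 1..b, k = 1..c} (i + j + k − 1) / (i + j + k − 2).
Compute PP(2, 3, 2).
PP(2, 3, 2) = 50

Evaluate the triple product over i = 1..2, j = 1..3, k = 1..2. The factors are (2/1) · (3/2) · (3/2) · (4/3) · (4/3) · (5/4) · (3/2) · (4/3) · … (12 factors total). The numerators and denominators telescope so the product is an integer; carrying out the multiplication exactly gives PP(2, 3, 2) = 50.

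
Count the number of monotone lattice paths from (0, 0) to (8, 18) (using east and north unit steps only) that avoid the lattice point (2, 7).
Number of paths = 1116739

Total paths from (0, 0) to (8, 18): C(26, 8) = 1562275. Paths through (2, 7): (paths (0, 0) → (2, 7)) × (paths (2, 7) → (8, 18)) = C(9, 2) · C(17, 6) = 36 · 12376 = 445536. Avoidance count = 1562275 − 445536 = 1116739.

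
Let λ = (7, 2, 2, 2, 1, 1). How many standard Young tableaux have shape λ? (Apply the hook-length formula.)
# SYT of shape (7, 2, 2, 2, 1, 1) = 70070

Hook-length formula: f^λ = n! / Π hook(c), product over all cells c of the Young diagram. For λ = (7, 2, 2, 2, 1, 1), n = 15 boxes. Hook lengths by row (left-to-right, top-to-bottom): [12, 9, 5, 4, 3, 2, 1]; [6, 3]; [5, 2]; [4, 1]; [2]; [1]. Product of hooks = 18662400. So f^λ = 15! / 18662400 = 1307674368000 / 18662400 = 70070.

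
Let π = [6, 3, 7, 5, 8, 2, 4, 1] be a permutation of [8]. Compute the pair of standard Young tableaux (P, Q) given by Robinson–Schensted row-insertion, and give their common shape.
P = [1, 4, 8] / [2, 5] / [3, 7] / [6];  Q = [1, 3, 5] / [2, 4] / [6, 7] / [8];  common shape = (3, 2, 2, 1)

Row-insert the values π_1, π_2, … into P one at a time, bumping the leftmost entry strictly greater than the inserted value down to the next row. The recording tableau Q records, in position (i, j), the step at which that cell was added to P.
  Insert 6 (step 1): P = [6];  Q = [1]
  Insert 3 (step 2): P = [3] / [6];  Q = [1] / [2]
  Insert 7 (step 3): P = [3, 7] / [6];  Q = [1, 3] / [2]
  Insert 5 (step 4): P = [3, 5] / [6, 7];  Q = [1, 3] / [2, 4]
  Insert 8 (step 5): P = [3, 5, 8] / [6, 7];  Q = [1, 3, 5] / [2, 4]
  Insert 2 (step 6): P = [2, 5, 8] / [3, 7] / [6];  Q = [1, 3, 5] / [2, 4] / [6]
  Insert 4 (step 7): P = [2, 4, 8] / [3, 5] / [6, 7];  Q = [1, 3, 5] / [2, 4] / [6, 7]
  Insert 1 (step 8): P = [1, 4, 8] / [2, 5] / [3, 7] / [6];  Q = [1, 3, 5] / [2, 4] / [6, 7] / [8]
Final shape: (3, 2, 2, 1).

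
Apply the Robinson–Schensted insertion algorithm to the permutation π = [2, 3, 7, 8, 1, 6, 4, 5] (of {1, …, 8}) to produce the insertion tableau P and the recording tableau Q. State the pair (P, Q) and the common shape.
P = [1, 3, 4, 5] / [2, 6, 8] / [7];  Q = [1, 2, 3, 4] / [5, 6, 8] / [7];  common shape = (4, 3, 1)

Row-insert the values π_1, π_2, … into P one at a time, bumping the leftmost entry strictly greater than the inserted value down to the next row. The recording tableau Q records, in position (i, j), the step at which that cell was added to P.
  Insert 2 (step 1): P = [2];  Q = [1]
  Insert 3 (step 2): P = [2, 3];  Q = [1, 2]
  Insert 7 (step 3): P = [2, 3, 7];  Q = [1, 2, 3]
  Insert 8 (step 4): P = [2, 3, 7, 8];  Q = [1, 2, 3, 4]
  Insert 1 (step 5): P = [1, 3, 7, 8] / [2];  Q = [1, 2, 3, 4] / [5]
  Insert 6 (step 6): P = [1, 3, 6, 8] / [2, 7];  Q = [1, 2, 3, 4] / [5, 6]
  Insert 4 (step 7): P = [1, 3, 4, 8] / [2, 6] / [7];  Q = [1, 2, 3, 4] / [5, 6] / [7]
  Insert 5 (step 8): P = [1, 3, 4, 5] / [2, 6, 8] / [7];  Q = [1, 2, 3, 4] / [5, 6, 8] / [7]
Final shape: (4, 3, 1).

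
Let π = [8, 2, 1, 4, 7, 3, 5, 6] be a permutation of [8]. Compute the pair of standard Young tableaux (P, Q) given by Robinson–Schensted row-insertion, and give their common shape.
P = [1, 3, 5, 6] / [2, 4, 7] / [8];  Q = [1, 4, 5, 8] / [2, 6, 7] / [3];  common shape = (4, 3, 1)

Row-insert the values π_1, π_2, … into P one at a time, bumping the leftmost entry strictly greater than the inserted value down to the next row. The recording tableau Q records, in position (i, j), the step at which that cell was added to P.
  Insert 8 (step 1): P = [8];  Q = [1]
  Insert 2 (step 2): P = [2] / [8];  Q = [1] / [2]
  Insert 1 (step 3): P = [1] / [2] / [8];  Q = [1] / [2] / [3]
  Insert 4 (step 4): P = [1, 4] / [2] / [8];  Q = [1, 4] / [2] / [3]
  Insert 7 (step 5): P = [1, 4, 7] / [2] / [8];  Q = [1, 4, 5] / [2] / [3]
  Insert 3 (step 6): P = [1, 3, 7] / [2, 4] / [8];  Q = [1, 4, 5] / [2, 6] / [3]
  Insert 5 (step 7): P = [1, 3, 5] / [2, 4, 7] / [8];  Q = [1, 4, 5] / [2, 6, 7] / [3]
  Insert 6 (step 8): P = [1, 3, 5, 6] / [2, 4, 7] / [8];  Q = [1, 4, 5, 8] / [2, 6, 7] / [3]
Final shape: (4, 3, 1).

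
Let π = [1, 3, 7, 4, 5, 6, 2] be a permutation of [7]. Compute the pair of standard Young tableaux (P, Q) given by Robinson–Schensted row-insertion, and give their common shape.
P = [1, 2, 4, 5, 6] / [3] / [7];  Q = [1, 2, 3, 5, 6] / [4] / [7];  common shape = (5, 1, 1)

Row-insert the values π_1, π_2, … into P one at a time, bumping the leftmost entry strictly greater than the inserted value down to the next row. The recording tableau Q records, in position (i, j), the step at which that cell was added to P.
  Insert 1 (step 1): P = [1];  Q = [1]
  Insert 3 (step 2): P = [1, 3];  Q = [1, 2]
  Insert 7 (step 3): P = [1, 3, 7];  Q = [1, 2, 3]
  Insert 4 (step 4): P = [1, 3, 4] / [7];  Q = [1, 2, 3] / [4]
  Insert 5 (step 5): P = [1, 3, 4, 5] / [7];  Q = [1, 2, 3, 5] / [4]
  Insert 6 (step 6): P = [1, 3, 4, 5, 6] / [7];  Q = [1, 2, 3, 5, 6] / [4]
  Insert 2 (step 7): P = [1, 2, 4, 5, 6] / [3] / [7];  Q = [1, 2, 3, 5, 6] / [4] / [7]
Final shape: (5, 1, 1).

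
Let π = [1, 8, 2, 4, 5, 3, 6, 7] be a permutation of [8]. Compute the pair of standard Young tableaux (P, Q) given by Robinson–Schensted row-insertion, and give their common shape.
P = [1, 2, 3, 5, 6, 7] / [4] / [8];  Q = [1, 2, 4, 5, 7, 8] / [3] / [6];  common shape = (6, 1, 1)

Row-insert the values π_1, π_2, … into P one at a time, bumping the leftmost entry strictly greater than the inserted value down to the next row. The recording tableau Q records, in position (i, j), the step at which that cell was added to P.
  Insert 1 (step 1): P = [1];  Q = [1]
  Insert 8 (step 2): P = [1, 8];  Q = [1, 2]
  Insert 2 (step 3): P = [1, 2] / [8];  Q = [1, 2] / [3]
  Insert 4 (step 4): P = [1, 2, 4] / [8];  Q = [1, 2, 4] / [3]
  Insert 5 (step 5): P = [1, 2, 4, 5] / [8];  Q = [1, 2, 4, 5] / [3]
  Insert 3 (step 6): P = [1, 2, 3, 5] / [4] / [8];  Q = [1, 2, 4, 5] / [3] / [6]
  Insert 6 (step 7): P = [1, 2, 3, 5, 6] / [4] / [8];  Q = [1, 2, 4, 5, 7] / [3] / [6]
  Insert 7 (step 8): P = [1, 2, 3, 5, 6, 7] / [4] / [8];  Q = [1, 2, 4, 5, 7, 8] / [3] / [6]
Final shape: (6, 1, 1).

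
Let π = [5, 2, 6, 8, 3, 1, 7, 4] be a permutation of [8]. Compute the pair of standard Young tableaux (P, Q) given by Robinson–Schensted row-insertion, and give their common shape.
P = [1, 3, 4] / [2, 6, 7] / [5, 8];  Q = [1, 3, 4] / [2, 5, 7] / [6, 8];  common shape = (3, 3, 2)

Row-insert the values π_1, π_2, … into P one at a time, bumping the leftmost entry strictly greater than the inserted value down to the next row. The recording tableau Q records, in position (i, j), the step at which that cell was added to P.
  Insert 5 (step 1): P = [5];  Q = [1]
  Insert 2 (step 2): P = [2] / [5];  Q = [1] / [2]
  Insert 6 (step 3): P = [2, 6] / [5];  Q = [1, 3] / [2]
  Insert 8 (step 4): P = [2, 6, 8] / [5];  Q = [1, 3, 4] / [2]
  Insert 3 (step 5): P = [2, 3, 8] / [5, 6];  Q = [1, 3, 4] / [2, 5]
  Insert 1 (step 6): P = [1, 3, 8] / [2, 6] / [5];  Q = [1, 3, 4] / [2, 5] / [6]
  Insert 7 (step 7): P = [1, 3, 7] / [2, 6, 8] / [5];  Q = [1, 3, 4] / [2, 5, 7] / [6]
  Insert 4 (step 8): P = [1, 3, 4] / [2, 6, 7] / [5, 8];  Q = [1, 3, 4] / [2, 5, 7] / [6, 8]
Final shape: (3, 3, 2).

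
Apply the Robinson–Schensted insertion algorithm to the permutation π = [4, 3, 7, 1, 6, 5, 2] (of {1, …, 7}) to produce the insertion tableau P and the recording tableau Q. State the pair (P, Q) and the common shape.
P = [1, 2] / [3, 5] / [4, 6] / [7];  Q = [1, 3] / [2, 5] / [4, 6] / [7];  common shape = (2, 2, 2, 1)

Row-insert the values π_1, π_2, … into P one at a time, bumping the leftmost entry strictly greater than the inserted value down to the next row. The recording tableau Q records, in position (i, j), the step at which that cell was added to P.
  Insert 4 (step 1): P = [4];  Q = [1]
  Insert 3 (step 2): P = [3] / [4];  Q = [1] / [2]
  Insert 7 (step 3): P = [3, 7] / [4];  Q = [1, 3] / [2]
  Insert 1 (step 4): P = [1, 7] / [3] / [4];  Q = [1, 3] / [2] / [4]
  Insert 6 (step 5): P = [1, 6] / [3, 7] / [4];  Q = [1, 3] / [2, 5] / [4]
  Insert 5 (step 6): P = [1, 5] / [3, 6] / [4, 7];  Q = [1, 3] / [2, 5] / [4, 6]
  Insert 2 (step 7): P = [1, 2] / [3, 5] / [4, 6] / [7];  Q = [1, 3] / [2, 5] / [4, 6] / [7]
Final shape: (2, 2, 2, 1).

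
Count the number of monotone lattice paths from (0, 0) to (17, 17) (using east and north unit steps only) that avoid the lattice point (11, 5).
Number of paths = 2252518668

Total paths from (0, 0) to (17, 17): C(34, 17) = 2333606220. Paths through (11, 5): (paths (0, 0) → (11, 5)) × (paths (11, 5) → (17, 17)) = C(16, 11) · C(18, 6) = 4368 · 18564 = 81087552. Avoidance count = 2333606220 − 81087552 = 2252518668.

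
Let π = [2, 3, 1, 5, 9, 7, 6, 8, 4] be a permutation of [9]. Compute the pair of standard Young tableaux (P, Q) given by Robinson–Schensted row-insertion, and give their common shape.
P = [1, 3, 4, 6, 8] / [2, 5] / [7] / [9];  Q = [1, 2, 4, 5, 8] / [3, 6] / [7] / [9];  common shape = (5, 2, 1, 1)

Row-insert the values π_1, π_2, … into P one at a time, bumping the leftmost entry strictly greater than the inserted value down to the next row. The recording tableau Q records, in position (i, j), the step at which that cell was added to P.
  Insert 2 (step 1): P = [2];  Q = [1]
  Insert 3 (step 2): P = [2, 3];  Q = [1, 2]
  Insert 1 (step 3): P = [1, 3] / [2];  Q = [1, 2] / [3]
  Insert 5 (step 4): P = [1, 3, 5] / [2];  Q = [1, 2, 4] / [3]
  Insert 9 (step 5): P = [1, 3, 5, 9] / [2];  Q = [1, 2, 4, 5] / [3]
  Insert 7 (step 6): P = [1, 3, 5, 7] / [2, 9];  Q = [1, 2, 4, 5] / [3, 6]
  Insert 6 (step 7): P = [1, 3, 5, 6] / [2, 7] / [9];  Q = [1, 2, 4, 5] / [3, 6] / [7]
  Insert 8 (step 8): P = [1, 3, 5, 6, 8] / [2, 7] / [9];  Q = [1, 2, 4, 5, 8] / [3, 6] / [7]
  Insert 4 (step 9): P = [1, 3, 4, 6, 8] / [2, 5] / [7] / [9];  Q = [1, 2, 4, 5, 8] / [3, 6] / [7] / [9]
Final shape: (5, 2, 1, 1).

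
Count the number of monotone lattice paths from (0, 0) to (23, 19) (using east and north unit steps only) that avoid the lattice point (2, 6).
Number of paths = 420791765520

Total paths from (0, 0) to (23, 19): C(42, 23) = 446775310800. Paths through (2, 6): (paths (0, 0) → (2, 6)) × (paths (2, 6) → (23, 19)) = C(8, 2) · C(34, 21) = 28 · 927983760 = 25983545280. Avoidance count = 446775310800 − 25983545280 = 420791765520.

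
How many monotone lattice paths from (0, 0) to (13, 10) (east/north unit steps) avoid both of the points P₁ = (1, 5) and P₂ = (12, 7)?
Number of paths = 907258

Inclusion–exclusion. Total paths: C(23, 13) = 1144066. Through P₁: C(6, 1)·C(17, 12) = 37128. Through P₂: C(19, 12)·C(4, 1) = 201552. Since P₁ is strictly southwest of P₂, a monotone path through both must visit P₁ then P₂; paths through both = C(6, 1)·C(13, 11)·C(4, 1) = 1872. Avoid both = 1144066 − 37128 − 201552 + 1872 = 907258.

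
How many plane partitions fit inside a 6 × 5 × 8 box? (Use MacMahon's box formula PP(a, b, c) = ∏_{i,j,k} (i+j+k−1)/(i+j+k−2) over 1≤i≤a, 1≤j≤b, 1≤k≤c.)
PP(6, 5, 8) = 7997986868872

Evaluate the triple product over i = 1..6, j = 1..5, k = 1..8. The factors are (2/1) · (3/2) · (4/3) · (5/4) · (6/5) · (7/6) · (8/7) · (9/8) · … (240 factors total). The numerators and denominators telescope so the product is an integer; carrying out the multiplication exactly gives PP(6, 5, 8) = 7997986868872.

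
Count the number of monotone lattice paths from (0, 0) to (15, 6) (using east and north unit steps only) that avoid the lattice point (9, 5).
Number of paths = 40250

Total paths from (0, 0) to (15, 6): C(21, 15) = 54264. Paths through (9, 5): (paths (0, 0) → (9, 5)) × (paths (9, 5) → (15, 6)) = C(14, 9) · C(7, 6) = 2002 · 7 = 14014. Avoidance count = 54264 − 14014 = 40250.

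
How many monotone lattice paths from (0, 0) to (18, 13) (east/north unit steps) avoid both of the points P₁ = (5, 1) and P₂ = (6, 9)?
Number of paths = 166040455

Inclusion–exclusion. Total paths: C(31, 18) = 206253075. Through P₁: C(6, 5)·C(25, 13) = 31201800. Through P₂: C(15, 6)·C(16, 12) = 9109100. Since P₁ is strictly southwest of P₂, a monotone path through both must visit P₁ then P₂; paths through both = C(6, 5)·C(9, 1)·C(16, 12) = 98280. Avoid both = 206253075 − 31201800 − 9109100 + 98280 = 166040455.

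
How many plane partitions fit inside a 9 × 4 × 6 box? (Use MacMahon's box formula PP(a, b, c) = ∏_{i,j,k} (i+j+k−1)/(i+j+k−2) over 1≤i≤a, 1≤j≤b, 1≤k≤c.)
PP(9, 4, 6) = 559299781040

Evaluate the triple product over i = 1..9, j = 1..4, k = 1..6. The factors are (2/1) · (3/2) · (4/3) · (5/4) · (6/5) · (7/6) · (3/2) · (4/3) · … (216 factors total). The numerators and denominators telescope so the product is an integer; carrying out the multiplication exactly gives PP(9, 4, 6) = 559299781040.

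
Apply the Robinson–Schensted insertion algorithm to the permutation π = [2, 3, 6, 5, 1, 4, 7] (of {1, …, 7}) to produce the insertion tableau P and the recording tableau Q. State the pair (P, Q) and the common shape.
P = [1, 3, 4, 7] / [2, 5] / [6];  Q = [1, 2, 3, 7] / [4, 6] / [5];  common shape = (4, 2, 1)

Row-insert the values π_1, π_2, … into P one at a time, bumping the leftmost entry strictly greater than the inserted value down to the next row. The recording tableau Q records, in position (i, j), the step at which that cell was added to P.
  Insert 2 (step 1): P = [2];  Q = [1]
  Insert 3 (step 2): P = [2, 3];  Q = [1, 2]
  Insert 6 (step 3): P = [2, 3, 6];  Q = [1, 2, 3]
  Insert 5 (step 4): P = [2, 3, 5] / [6];  Q = [1, 2, 3] / [4]
  Insert 1 (step 5): P = [1, 3, 5] / [2] / [6];  Q = [1, 2, 3] / [4] / [5]
  Insert 4 (step 6): P = [1, 3, 4] / [2, 5] / [6];  Q = [1, 2, 3] / [4, 6] / [5]
  Insert 7 (step 7): P = [1, 3, 4, 7] / [2, 5] / [6];  Q = [1, 2, 3, 7] / [4, 6] / [5]
Final shape: (4, 2, 1).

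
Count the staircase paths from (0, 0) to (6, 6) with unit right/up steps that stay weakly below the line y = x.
C_6 = 132

These NE paths below the diagonal are counted by the Catalan number C_n = (1/(n + 1)) · C(2n, n). For n = 6: C_6 = (1/7) · C(12, 6) = 924/7 = 132.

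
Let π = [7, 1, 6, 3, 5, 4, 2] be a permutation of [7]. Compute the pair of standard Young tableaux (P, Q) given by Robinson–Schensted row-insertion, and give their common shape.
P = [1, 2, 4] / [3] / [5] / [6] / [7];  Q = [1, 3, 5] / [2] / [4] / [6] / [7];  common shape = (3, 1, 1, 1, 1)

Row-insert the values π_1, π_2, … into P one at a time, bumping the leftmost entry strictly greater than the inserted value down to the next row. The recording tableau Q records, in position (i, j), the step at which that cell was added to P.
  Insert 7 (step 1): P = [7];  Q = [1]
  Insert 1 (step 2): P = [1] / [7];  Q = [1] / [2]
  Insert 6 (step 3): P = [1, 6] / [7];  Q = [1, 3] / [2]
  Insert 3 (step 4): P = [1, 3] / [6] / [7];  Q = [1, 3] / [2] / [4]
  Insert 5 (step 5): P = [1, 3, 5] / [6] / [7];  Q = [1, 3, 5] / [2] / [4]
  Insert 4 (step 6): P = [1, 3, 4] / [5] / [6] / [7];  Q = [1, 3, 5] / [2] / [4] / [6]
  Insert 2 (step 7): P = [1, 2, 4] / [3] / [5] / [6] / [7];  Q = [1, 3, 5] / [2] / [4] / [6] / [7]
Final shape: (3, 1, 1, 1, 1).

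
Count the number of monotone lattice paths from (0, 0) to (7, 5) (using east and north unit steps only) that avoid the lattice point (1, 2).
Number of paths = 540

Total paths from (0, 0) to (7, 5): C(12, 7) = 792. Paths through (1, 2): (paths (0, 0) → (1, 2)) × (paths (1, 2) → (7, 5)) = C(3, 1) · C(9, 6) = 3 · 84 = 252. Avoidance count = 792 − 252 = 540.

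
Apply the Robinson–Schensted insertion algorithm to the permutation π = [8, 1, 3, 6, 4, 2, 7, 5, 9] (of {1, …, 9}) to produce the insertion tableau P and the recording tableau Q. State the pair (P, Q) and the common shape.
P = [1, 2, 4, 5, 9] / [3, 7] / [6] / [8];  Q = [1, 3, 4, 7, 9] / [2, 8] / [5] / [6];  common shape = (5, 2, 1, 1)

Row-insert the values π_1, π_2, … into P one at a time, bumping the leftmost entry strictly greater than the inserted value down to the next row. The recording tableau Q records, in position (i, j), the step at which that cell was added to P.
  Insert 8 (step 1): P = [8];  Q = [1]
  Insert 1 (step 2): P = [1] / [8];  Q = [1] / [2]
  Insert 3 (step 3): P = [1, 3] / [8];  Q = [1, 3] / [2]
  Insert 6 (step 4): P = [1, 3, 6] / [8];  Q = [1, 3, 4] / [2]
  Insert 4 (step 5): P = [1, 3, 4] / [6] / [8];  Q = [1, 3, 4] / [2] / [5]
  Insert 2 (step 6): P = [1, 2, 4] / [3] / [6] / [8];  Q = [1, 3, 4] / [2] / [5] / [6]
  Insert 7 (step 7): P = [1, 2, 4, 7] / [3] / [6] / [8];  Q = [1, 3, 4, 7] / [2] / [5] / [6]
  Insert 5 (step 8): P = [1, 2, 4, 5] / [3, 7] / [6] / [8];  Q = [1, 3, 4, 7] / [2, 8] / [5] / [6]
  Insert 9 (step 9): P = [1, 2, 4, 5, 9] / [3, 7] / [6] / [8];  Q = [1, 3, 4, 7, 9] / [2, 8] / [5] / [6]
Final shape: (5, 2, 1, 1).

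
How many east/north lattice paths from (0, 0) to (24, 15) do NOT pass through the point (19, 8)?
Number of paths = 23382541260

Total paths from (0, 0) to (24, 15): C(39, 24) = 25140840660. Paths through (19, 8): (paths (0, 0) → (19, 8)) × (paths (19, 8) → (24, 15)) = C(27, 19) · C(12, 5) = 2220075 · 792 = 1758299400. Avoidance count = 25140840660 − 1758299400 = 23382541260.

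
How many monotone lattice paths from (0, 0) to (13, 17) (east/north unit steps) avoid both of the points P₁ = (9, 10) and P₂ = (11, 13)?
Number of paths = 65689650

Inclusion–exclusion. Total paths: C(30, 13) = 119759850. Through P₁: C(19, 9)·C(11, 4) = 30484740. Through P₂: C(24, 11)·C(6, 2) = 37442160. Since P₁ is strictly southwest of P₂, a monotone path through both must visit P₁ then P₂; paths through both = C(19, 9)·C(5, 2)·C(6, 2) = 13856700. Avoid both = 119759850 − 30484740 − 37442160 + 13856700 = 65689650.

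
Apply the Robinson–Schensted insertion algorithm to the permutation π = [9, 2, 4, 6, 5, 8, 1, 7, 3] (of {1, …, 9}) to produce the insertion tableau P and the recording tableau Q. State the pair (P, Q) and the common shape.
P = [1, 3, 5, 7] / [2, 4] / [6, 8] / [9];  Q = [1, 3, 4, 6] / [2, 8] / [5, 9] / [7];  common shape = (4, 2, 2, 1)

Row-insert the values π_1, π_2, … into P one at a time, bumping the leftmost entry strictly greater than the inserted value down to the next row. The recording tableau Q records, in position (i, j), the step at which that cell was added to P.
  Insert 9 (step 1): P = [9];  Q = [1]
  Insert 2 (step 2): P = [2] / [9];  Q = [1] / [2]
  Insert 4 (step 3): P = [2, 4] / [9];  Q = [1, 3] / [2]
  Insert 6 (step 4): P = [2, 4, 6] / [9];  Q = [1, 3, 4] / [2]
  Insert 5 (step 5): P = [2, 4, 5] / [6] / [9];  Q = [1, 3, 4] / [2] / [5]
  Insert 8 (step 6): P = [2, 4, 5, 8] / [6] / [9];  Q = [1, 3, 4, 6] / [2] / [5]
  Insert 1 (step 7): P = [1, 4, 5, 8] / [2] / [6] / [9];  Q = [1, 3, 4, 6] / [2] / [5] / [7]
  Insert 7 (step 8): P = [1, 4, 5, 7] / [2, 8] / [6] / [9];  Q = [1, 3, 4, 6] / [2, 8] / [5] / [7]
  Insert 3 (step 9): P = [1, 3, 5, 7] / [2, 4] / [6, 8] / [9];  Q = [1, 3, 4, 6] / [2, 8] / [5, 9] / [7]
Final shape: (4, 2, 2, 1).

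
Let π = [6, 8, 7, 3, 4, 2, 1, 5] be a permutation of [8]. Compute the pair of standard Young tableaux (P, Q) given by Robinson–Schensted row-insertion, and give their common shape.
P = [1, 4, 5] / [2, 7] / [3] / [6] / [8];  Q = [1, 2, 8] / [3, 5] / [4] / [6] / [7];  common shape = (3, 2, 1, 1, 1)

Row-insert the values π_1, π_2, … into P one at a time, bumping the leftmost entry strictly greater than the inserted value down to the next row. The recording tableau Q records, in position (i, j), the step at which that cell was added to P.
  Insert 6 (step 1): P = [6];  Q = [1]
  Insert 8 (step 2): P = [6, 8];  Q = [1, 2]
  Insert 7 (step 3): P = [6, 7] / [8];  Q = [1, 2] / [3]
  Insert 3 (step 4): P = [3, 7] / [6] / [8];  Q = [1, 2] / [3] / [4]
  Insert 4 (step 5): P = [3, 4] / [6, 7] / [8];  Q = [1, 2] / [3, 5] / [4]
  Insert 2 (step 6): P = [2, 4] / [3, 7] / [6] / [8];  Q = [1, 2] / [3, 5] / [4] / [6]
  Insert 1 (step 7): P = [1, 4] / [2, 7] / [3] / [6] / [8];  Q = [1, 2] / [3, 5] / [4] / [6] / [7]
  Insert 5 (step 8): P = [1, 4, 5] / [2, 7] / [3] / [6] / [8];  Q = [1, 2, 8] / [3, 5] / [4] / [6] / [7]
Final shape: (3, 2, 1, 1, 1).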